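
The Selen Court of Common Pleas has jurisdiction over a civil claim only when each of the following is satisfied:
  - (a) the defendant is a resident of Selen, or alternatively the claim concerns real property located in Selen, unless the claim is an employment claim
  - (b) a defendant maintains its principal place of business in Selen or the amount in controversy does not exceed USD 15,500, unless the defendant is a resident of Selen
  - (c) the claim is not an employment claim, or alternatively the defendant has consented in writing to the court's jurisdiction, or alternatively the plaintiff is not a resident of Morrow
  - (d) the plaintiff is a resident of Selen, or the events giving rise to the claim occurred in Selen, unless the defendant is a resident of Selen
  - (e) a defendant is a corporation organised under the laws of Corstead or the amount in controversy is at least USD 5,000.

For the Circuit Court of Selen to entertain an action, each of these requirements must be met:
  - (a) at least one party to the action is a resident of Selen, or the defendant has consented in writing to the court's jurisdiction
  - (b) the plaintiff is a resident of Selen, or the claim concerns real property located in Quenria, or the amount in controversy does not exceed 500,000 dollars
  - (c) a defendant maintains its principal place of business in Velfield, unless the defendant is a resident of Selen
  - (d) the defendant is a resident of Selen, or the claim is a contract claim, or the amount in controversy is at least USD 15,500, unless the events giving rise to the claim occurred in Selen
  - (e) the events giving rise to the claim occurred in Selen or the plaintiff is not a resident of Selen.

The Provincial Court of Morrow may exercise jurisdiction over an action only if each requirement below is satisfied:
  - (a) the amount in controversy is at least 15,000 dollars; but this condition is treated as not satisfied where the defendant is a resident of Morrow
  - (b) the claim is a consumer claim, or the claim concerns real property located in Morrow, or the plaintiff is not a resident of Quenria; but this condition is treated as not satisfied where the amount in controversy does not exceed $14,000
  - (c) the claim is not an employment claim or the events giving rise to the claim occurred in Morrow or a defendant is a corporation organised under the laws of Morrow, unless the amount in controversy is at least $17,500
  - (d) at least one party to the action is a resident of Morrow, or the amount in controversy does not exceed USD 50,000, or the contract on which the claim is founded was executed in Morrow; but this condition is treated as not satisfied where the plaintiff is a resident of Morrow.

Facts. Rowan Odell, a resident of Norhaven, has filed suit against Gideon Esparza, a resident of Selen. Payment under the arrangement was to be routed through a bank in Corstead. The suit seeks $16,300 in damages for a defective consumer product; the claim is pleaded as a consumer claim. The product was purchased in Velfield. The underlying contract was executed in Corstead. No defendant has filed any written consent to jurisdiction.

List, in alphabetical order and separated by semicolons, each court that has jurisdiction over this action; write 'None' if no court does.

The Selen Court of Common Pleas:
  (a) The defendant resides in Selen, which satisfies one of the alternatives. Satisfied.
  (b) No defendant is a corporation; the amount in controversy is USD 16,300, above the USD 15,500 ceiling — none of the alternatives is met. However, the defendant resides in Selen, so the 'unless' proviso supplies this condition. Satisfied.
  (c) The claim is a consumer claim, not an employment claim — that alternative is enough. Condition met.
  (d) The plaintiff resides in Norhaven, not Selen; the operative events occurred in Velfield, not Selen — none of the alternatives is met. But the defendant resides in Selen, and the 'unless' clause therefore excuses the requirement. Condition met.
  (e) The amount in controversy is 16,300 dollars, which meets the 5,000 dollars floor — that alternative is enough. Satisfied.
  → Jurisdiction lies.
The Circuit Court of Selen:
  (a) Gideon Esparza resides in Selen, so this disjunct is met. Satisfied.
  (b) The amount in controversy is USD 16,300, within the USD 500,000 ceiling — that alternative is enough. Met.
  (c) No defendant is a corporation. But the defendant resides in Selen, and the 'unless' clause therefore excuses the requirement. Satisfied.
  (d) The defendant resides in Selen, which satisfies one of the alternatives. Condition met.
  (e) The plaintiff resides in Norhaven, which is not Selen — that alternative is enough. Satisfied.
  → All conditions met; jurisdiction exists.
The Provincial Court of Morrow:
  (a) The amount in controversy is USD 16,300, which meets the USD 15,000 floor. The exception is not triggered, since the defendant resides in Selen, not Morrow. Condition met.
  (b) The claim is a consumer claim, which satisfies one of the alternatives. And the carve-out is inapplicable — the amount in controversy is 16,300 dollars, above the $14,000 ceiling. Met.
  (c) The claim is a consumer claim, not an employment claim, which satisfies one of the alternatives. Satisfied.
  (d) The amount in controversy is USD 16,300, within the USD 50,000 ceiling, so this disjunct is met. And the carve-out is inapplicable — the plaintiff resides in Norhaven, not Morrow. Condition met.
  → The court has jurisdiction.

the Circuit Court of Selen; the Provincial Court of Morrow; the Selen Court of Common Pleas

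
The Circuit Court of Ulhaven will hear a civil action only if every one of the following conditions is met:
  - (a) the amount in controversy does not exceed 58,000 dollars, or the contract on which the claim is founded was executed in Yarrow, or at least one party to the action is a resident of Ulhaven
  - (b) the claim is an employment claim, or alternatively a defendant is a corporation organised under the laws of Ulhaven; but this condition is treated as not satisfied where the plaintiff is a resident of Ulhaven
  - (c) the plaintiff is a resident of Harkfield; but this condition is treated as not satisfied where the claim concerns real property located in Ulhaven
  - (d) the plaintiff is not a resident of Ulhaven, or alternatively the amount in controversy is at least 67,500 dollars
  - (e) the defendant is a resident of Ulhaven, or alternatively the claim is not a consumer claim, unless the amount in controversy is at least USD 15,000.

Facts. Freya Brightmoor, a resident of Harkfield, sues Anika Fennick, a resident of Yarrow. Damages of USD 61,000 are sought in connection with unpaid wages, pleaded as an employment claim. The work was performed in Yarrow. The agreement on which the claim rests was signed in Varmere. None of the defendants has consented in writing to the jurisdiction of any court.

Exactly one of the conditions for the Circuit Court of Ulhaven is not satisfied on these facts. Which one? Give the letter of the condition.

(a)

The Circuit Court of Ulhaven:
  (a) The amount in controversy is $61,000, above the USD 58,000 ceiling; the contract was executed in Varmere, not Yarrow; no party resides in Ulhaven — no alternative holds. Not met.
  (b) The claim is an employment claim, which satisfies one of the alternatives. The carve-out does not apply: the plaintiff resides in Harkfield, not Ulhaven. Met.
  (c) The plaintiff resides in Harkfield. And the carve-out is inapplicable — the claim does not concern real property. Met.
  (d) The plaintiff resides in Harkfield, which is not Ulhaven, which satisfies one of the alternatives. Satisfied.
  (e) The claim is an employment claim, not a consumer claim, so one alternative holds. Condition met.
Only condition (a) fails.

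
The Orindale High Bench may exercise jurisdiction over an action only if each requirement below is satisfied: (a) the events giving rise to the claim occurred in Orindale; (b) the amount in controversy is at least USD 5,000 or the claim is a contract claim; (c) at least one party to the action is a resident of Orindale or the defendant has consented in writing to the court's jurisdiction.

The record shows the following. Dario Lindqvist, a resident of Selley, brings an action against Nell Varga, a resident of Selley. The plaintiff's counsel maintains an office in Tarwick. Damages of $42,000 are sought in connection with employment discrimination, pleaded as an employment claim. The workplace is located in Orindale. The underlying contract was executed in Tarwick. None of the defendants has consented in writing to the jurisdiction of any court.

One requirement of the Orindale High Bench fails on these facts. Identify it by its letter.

The Orindale High Bench:
  (a) The operative events occurred in Orindale. Satisfied.
  (b) The amount in controversy is $42,000, which meets the USD 5,000 floor, so one alternative holds. Condition met.
  (c) No party resides in Orindale; no such written consent has been filed — no alternative holds. Not satisfied.
Only condition (c) fails.

(c)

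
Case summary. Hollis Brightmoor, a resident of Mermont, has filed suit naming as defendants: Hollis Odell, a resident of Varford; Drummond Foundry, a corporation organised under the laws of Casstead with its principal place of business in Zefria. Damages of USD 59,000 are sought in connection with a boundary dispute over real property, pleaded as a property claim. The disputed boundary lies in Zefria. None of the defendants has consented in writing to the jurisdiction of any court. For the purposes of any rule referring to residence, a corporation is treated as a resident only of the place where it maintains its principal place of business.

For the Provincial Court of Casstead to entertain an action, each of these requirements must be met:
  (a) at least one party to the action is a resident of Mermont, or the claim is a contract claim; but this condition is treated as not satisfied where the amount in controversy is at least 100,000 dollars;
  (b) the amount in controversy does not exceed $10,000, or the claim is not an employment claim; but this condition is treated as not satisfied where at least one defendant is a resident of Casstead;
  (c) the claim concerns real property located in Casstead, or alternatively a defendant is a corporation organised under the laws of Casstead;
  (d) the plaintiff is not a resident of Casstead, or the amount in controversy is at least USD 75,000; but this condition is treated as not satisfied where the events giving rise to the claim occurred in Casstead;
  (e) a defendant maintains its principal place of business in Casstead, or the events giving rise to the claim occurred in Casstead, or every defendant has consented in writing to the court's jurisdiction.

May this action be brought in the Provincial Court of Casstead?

The Provincial Court of Casstead:
  (a) Hollis Brightmoor resides in Mermont, so this disjunct is met. The carve-out does not apply: the amount in controversy is $59,000, below the $100,000 floor. Condition met.
  (b) The claim is a property claim, not an employment claim, so one alternative holds. The exception is not triggered, since no defendant resides in Casstead (they reside in Varford, Zefria). Condition met.
  (c) Drummond Foundry is organised under the laws of Casstead — that alternative is enough. Condition met.
  (d) The plaintiff resides in Mermont, which is not Casstead — that alternative is enough. The carve-out does not apply: the operative events occurred in Zefria, not Casstead. Met.
  (e) The corporate defendant(s) have their principal place of business in Zefria, not Casstead; the operative events occurred in Zefria, not Casstead; no such written consent has been filed — none of the alternatives is met. Not satisfied.
  → Not every requirement is met — no jurisdiction.

No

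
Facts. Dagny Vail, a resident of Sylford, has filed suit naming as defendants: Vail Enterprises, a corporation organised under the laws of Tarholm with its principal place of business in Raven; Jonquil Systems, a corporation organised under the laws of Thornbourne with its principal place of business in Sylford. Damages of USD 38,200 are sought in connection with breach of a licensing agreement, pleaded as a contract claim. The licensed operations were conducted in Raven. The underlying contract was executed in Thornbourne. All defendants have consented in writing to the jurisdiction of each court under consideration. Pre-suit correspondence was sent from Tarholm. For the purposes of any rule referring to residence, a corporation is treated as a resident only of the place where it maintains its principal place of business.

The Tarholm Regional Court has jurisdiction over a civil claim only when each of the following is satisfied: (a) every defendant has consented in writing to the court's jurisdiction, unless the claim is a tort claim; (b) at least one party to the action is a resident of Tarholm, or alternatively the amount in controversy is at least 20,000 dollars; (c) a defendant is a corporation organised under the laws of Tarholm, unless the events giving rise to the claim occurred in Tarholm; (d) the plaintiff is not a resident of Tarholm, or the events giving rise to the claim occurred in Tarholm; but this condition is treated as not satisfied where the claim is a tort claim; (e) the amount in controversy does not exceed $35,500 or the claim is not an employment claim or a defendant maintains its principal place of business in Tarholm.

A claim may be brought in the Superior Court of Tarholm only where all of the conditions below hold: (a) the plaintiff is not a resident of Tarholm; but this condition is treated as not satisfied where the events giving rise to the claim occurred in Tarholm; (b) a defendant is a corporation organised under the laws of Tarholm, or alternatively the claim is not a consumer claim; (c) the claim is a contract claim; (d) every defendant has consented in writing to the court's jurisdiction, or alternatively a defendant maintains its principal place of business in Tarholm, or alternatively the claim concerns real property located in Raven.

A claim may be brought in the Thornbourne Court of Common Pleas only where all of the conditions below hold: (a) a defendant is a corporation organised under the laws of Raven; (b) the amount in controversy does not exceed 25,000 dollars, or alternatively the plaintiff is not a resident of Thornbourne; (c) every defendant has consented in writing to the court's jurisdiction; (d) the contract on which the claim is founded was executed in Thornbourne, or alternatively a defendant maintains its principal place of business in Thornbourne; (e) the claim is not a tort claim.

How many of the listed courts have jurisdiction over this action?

The Tarholm Regional Court:
  (a) Every defendant has filed written consent. Met.
  (b) The amount in controversy is 38,200 dollars, which meets the USD 20,000 floor, so this disjunct is met. Met.
  (c) Vail Enterprises is organised under the laws of Tarholm. Satisfied.
  (d) The plaintiff resides in Sylford, which is not Tarholm, so this disjunct is met. And the carve-out is inapplicable — the claim is a contract claim, not a tort claim. Met.
  (e) The claim is a contract claim, not an employment claim — that alternative is enough. Satisfied.
  → The court has jurisdiction.
The Superior Court of Tarholm:
  (a) The plaintiff resides in Sylford, which is not Tarholm. The exception is not triggered, since the operative events occurred in Raven, not Tarholm. Satisfied.
  (b) Vail Enterprises is organised under the laws of Tarholm — that alternative is enough. Condition met.
  (c) The claim is a contract claim. Met.
  (d) Every defendant has filed written consent, which satisfies one of the alternatives. Satisfied.
  → The court has jurisdiction.
The Thornbourne Court of Common Pleas:
  (a) The corporate defendant(s) are organised in Tarholm, Thornbourne, not Raven. Not met.
  (b) The plaintiff resides in Sylford, which is not Thornbourne, so this disjunct is met. Condition met.
  (c) Every defendant has filed written consent. Condition met.
  (d) The contract was executed in Thornbourne — that alternative is enough. Condition met.
  (e) The claim is a contract claim, not a tort claim. Met.
  → At least one condition fails; no jurisdiction.
Courts with jurisdiction: the Tarholm Regional Court, the Superior Court of Tarholm — 2 in total.

2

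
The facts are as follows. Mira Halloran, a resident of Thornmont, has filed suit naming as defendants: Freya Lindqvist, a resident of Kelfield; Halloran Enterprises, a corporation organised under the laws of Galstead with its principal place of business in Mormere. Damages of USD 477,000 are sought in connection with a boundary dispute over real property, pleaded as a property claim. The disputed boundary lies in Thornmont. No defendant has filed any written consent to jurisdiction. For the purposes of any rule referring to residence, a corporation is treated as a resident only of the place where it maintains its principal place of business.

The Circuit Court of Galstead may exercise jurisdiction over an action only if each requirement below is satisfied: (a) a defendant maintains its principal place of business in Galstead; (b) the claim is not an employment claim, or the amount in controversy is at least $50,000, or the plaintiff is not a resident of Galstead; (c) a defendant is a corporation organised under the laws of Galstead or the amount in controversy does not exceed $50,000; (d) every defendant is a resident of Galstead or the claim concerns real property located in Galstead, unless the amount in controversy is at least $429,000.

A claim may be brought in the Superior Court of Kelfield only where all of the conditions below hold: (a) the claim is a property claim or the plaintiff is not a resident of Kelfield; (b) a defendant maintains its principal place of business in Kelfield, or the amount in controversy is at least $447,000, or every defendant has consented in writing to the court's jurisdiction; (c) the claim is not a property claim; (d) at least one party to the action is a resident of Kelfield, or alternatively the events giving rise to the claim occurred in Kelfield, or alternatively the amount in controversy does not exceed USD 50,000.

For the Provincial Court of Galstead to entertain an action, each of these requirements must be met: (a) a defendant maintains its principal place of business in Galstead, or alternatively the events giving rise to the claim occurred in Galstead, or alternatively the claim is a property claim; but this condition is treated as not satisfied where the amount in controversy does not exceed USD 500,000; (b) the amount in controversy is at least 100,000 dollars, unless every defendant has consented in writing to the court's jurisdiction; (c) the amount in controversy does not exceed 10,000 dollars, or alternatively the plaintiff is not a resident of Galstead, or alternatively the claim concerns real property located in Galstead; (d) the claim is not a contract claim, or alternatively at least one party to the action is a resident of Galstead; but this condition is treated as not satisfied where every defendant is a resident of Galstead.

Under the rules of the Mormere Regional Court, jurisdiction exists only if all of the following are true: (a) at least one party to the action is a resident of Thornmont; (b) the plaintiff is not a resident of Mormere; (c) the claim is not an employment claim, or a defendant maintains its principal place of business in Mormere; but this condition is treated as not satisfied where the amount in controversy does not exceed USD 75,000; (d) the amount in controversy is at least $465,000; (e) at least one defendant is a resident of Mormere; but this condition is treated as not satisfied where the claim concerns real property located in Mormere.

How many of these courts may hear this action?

The Circuit Court of Galstead:
  (a) The corporate defendant(s) have their principal place of business in Mormere, not Galstead. Condition not met.
  (b) The claim is a property claim, not an employment claim, so one alternative holds. Met.
  (c) Halloran Enterprises is organised under the laws of Galstead — that alternative is enough. Met.
  (d) The defendants reside as follows — Freya Lindqvist in Kelfield, Halloran Enterprises in Mormere — not all in Galstead; the property lies in Thornmont, not Galstead — every alternative fails. The proviso rescues it, though: the amount in controversy is USD 477,000, which meets the 429,000 dollars floor. Condition met.
  → The court lacks jurisdiction.
The Superior Court of Kelfield:
  (a) The claim is a property claim, so one alternative holds. Met.
  (b) The amount in controversy is $477,000, which meets the 447,000 dollars floor, which satisfies one of the alternatives. Satisfied.
  (c) The claim is a property claim. Not met.
  (d) Freya Lindqvist resides in Kelfield, so one alternative holds. Satisfied.
  → At least one condition fails; no jurisdiction.
The Provincial Court of Galstead:
  (a) The claim is a property claim, so one alternative holds. But the carve-out bites: the amount in controversy is USD 477,000, within the 500,000 dollars ceiling. Fails.
  (b) The amount in controversy is USD 477,000, which meets the 100,000 dollars floor. Satisfied.
  (c) The plaintiff resides in Thornmont, which is not Galstead, so one alternative holds. Met.
  (d) The claim is a property claim, not a contract claim — that alternative is enough. The carve-out does not apply: the defendants reside as follows — Freya Lindqvist in Kelfield, Halloran Enterprises in Mormere — not all in Galstead. Met.
  → No jurisdiction.
The Mormere Regional Court:
  (a) Mira Halloran resides in Thornmont. Condition met.
  (b) The plaintiff resides in Thornmont, which is not Mormere. Condition met.
  (c) The claim is a property claim, not an employment claim, so this disjunct is met. And the carve-out is inapplicable — the amount in controversy is USD 477,000, above the 75,000 dollars ceiling. Satisfied.
  (d) The amount in controversy is USD 477,000, which meets the USD 465,000 floor. Condition met.
  (e) Halloran Enterprises resides in Mormere. The carve-out does not apply: the property lies in Thornmont, not Mormere. Condition met.
  → Every requirement is satisfied — jurisdiction.
Courts with jurisdiction: the Mormere Regional Court — 1 in total.

1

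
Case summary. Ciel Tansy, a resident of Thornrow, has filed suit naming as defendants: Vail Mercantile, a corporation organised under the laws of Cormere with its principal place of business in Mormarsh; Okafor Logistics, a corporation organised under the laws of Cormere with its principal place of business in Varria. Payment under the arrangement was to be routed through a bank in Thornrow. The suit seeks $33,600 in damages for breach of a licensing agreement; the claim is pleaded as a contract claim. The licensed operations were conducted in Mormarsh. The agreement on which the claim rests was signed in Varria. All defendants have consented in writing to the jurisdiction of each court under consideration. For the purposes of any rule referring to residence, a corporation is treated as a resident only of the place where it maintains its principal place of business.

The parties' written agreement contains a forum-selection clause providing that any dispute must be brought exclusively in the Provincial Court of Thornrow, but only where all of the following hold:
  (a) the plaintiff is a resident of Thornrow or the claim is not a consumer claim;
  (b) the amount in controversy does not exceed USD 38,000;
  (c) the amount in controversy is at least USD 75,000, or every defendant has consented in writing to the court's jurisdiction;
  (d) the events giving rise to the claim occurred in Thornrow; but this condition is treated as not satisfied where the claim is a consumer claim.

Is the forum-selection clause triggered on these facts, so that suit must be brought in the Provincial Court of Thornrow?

The Provincial Court of Thornrow:
  (a) The plaintiff resides in Thornrow, so this disjunct is met. Met.
  (b) The amount in controversy is USD 33,600, within the 38,000 dollars ceiling. Satisfied.
  (c) Every defendant has filed written consent — that alternative is enough. Met.
  (d) The operative events occurred in Mormarsh, not Thornrow. Condition not met.
  → Forum clause is not triggered.

No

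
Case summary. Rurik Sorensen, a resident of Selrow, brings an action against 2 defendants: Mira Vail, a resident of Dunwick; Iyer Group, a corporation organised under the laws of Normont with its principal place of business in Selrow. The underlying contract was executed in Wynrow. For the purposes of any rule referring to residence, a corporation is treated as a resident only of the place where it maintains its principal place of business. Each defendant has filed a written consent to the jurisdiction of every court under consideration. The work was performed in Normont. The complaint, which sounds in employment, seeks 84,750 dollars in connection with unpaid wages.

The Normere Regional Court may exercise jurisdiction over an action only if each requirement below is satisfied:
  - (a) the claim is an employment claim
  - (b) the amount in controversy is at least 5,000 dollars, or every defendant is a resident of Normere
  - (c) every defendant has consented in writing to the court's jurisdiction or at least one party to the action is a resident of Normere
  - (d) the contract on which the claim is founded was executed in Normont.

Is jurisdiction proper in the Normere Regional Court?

The Normere Regional Court:
  (a) The claim is an employment claim. Satisfied.
  (b) The amount in controversy is $84,750, which meets the 5,000 dollars floor, so one alternative holds. Condition met.
  (c) Every defendant has filed written consent, so this disjunct is met. Satisfied.
  (d) The contract was executed in Wynrow, not Normont. Not met.
  → The court lacks jurisdiction.

No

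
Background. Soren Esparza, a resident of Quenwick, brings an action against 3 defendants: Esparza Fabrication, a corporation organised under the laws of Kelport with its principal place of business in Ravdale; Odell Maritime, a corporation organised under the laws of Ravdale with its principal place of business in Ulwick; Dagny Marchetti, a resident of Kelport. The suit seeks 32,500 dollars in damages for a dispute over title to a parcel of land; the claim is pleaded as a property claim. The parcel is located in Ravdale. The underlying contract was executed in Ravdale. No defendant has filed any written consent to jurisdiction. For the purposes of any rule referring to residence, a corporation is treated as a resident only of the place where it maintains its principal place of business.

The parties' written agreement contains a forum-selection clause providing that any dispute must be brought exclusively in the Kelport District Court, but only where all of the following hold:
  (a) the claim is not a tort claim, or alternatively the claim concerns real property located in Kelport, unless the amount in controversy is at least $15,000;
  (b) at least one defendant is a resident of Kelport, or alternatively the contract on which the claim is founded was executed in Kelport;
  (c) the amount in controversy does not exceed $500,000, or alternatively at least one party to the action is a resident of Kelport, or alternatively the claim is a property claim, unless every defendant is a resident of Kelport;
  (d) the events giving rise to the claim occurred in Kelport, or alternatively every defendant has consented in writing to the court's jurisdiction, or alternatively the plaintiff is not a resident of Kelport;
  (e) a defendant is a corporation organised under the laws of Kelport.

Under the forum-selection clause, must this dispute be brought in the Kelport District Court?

Yes

The Kelport District Court:
  (a) The claim is a property claim, not a tort claim, so one alternative holds. Condition met.
  (b) Dagny Marchetti resides in Kelport, which satisfies one of the alternatives. Condition met.
  (c) The amount in controversy is USD 32,500, within the USD 500,000 ceiling, so one alternative holds. Satisfied.
  (d) The plaintiff resides in Quenwick, which is not Kelport, so this disjunct is met. Condition met.
  (e) Esparza Fabrication is organised under the laws of Kelport. Condition met.
  → The clause applies.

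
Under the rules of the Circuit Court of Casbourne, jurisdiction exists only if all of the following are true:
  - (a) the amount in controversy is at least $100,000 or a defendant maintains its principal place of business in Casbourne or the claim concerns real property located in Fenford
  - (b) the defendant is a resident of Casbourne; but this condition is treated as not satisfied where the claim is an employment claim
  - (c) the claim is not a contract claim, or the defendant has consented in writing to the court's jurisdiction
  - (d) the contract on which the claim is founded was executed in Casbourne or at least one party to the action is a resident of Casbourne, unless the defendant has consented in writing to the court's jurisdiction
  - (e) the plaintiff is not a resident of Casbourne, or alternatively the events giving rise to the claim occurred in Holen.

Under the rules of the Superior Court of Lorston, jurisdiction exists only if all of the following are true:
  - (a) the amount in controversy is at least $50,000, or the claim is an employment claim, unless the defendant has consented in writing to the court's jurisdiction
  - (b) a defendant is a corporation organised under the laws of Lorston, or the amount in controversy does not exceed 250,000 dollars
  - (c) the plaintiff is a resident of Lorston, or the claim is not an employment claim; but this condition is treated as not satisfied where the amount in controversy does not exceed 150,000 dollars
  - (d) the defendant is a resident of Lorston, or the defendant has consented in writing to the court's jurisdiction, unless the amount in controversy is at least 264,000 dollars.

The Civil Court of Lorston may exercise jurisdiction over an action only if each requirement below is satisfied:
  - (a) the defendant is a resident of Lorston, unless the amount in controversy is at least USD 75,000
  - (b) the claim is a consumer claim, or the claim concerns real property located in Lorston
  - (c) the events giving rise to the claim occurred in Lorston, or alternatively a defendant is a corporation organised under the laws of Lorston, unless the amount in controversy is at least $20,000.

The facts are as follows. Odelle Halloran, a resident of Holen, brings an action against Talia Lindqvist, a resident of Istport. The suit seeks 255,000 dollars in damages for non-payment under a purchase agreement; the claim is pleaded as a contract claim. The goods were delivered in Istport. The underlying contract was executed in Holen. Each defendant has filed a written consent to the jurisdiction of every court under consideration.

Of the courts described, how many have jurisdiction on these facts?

0

The Circuit Court of Casbourne:
  (a) The amount in controversy is $255,000, which meets the $100,000 floor, so this disjunct is met. Met.
  (b) The defendant resides in Istport, not Casbourne. Fails.
  (c) Every defendant has filed written consent — that alternative is enough. Condition met.
  (d) The contract was executed in Holen, not Casbourne; no party resides in Casbourne — every alternative fails. However, every defendant has filed written consent, so the 'unless' proviso supplies this condition. Condition met.
  (e) The plaintiff resides in Holen, which is not Casbourne, so one alternative holds. Condition met.
  → Not every requirement is met — no jurisdiction.
The Superior Court of Lorston:
  (a) The amount in controversy is 255,000 dollars, which meets the USD 50,000 floor, so this disjunct is met. Met.
  (b) No defendant is a corporation; the amount in controversy is $255,000, above the $250,000 ceiling — every alternative fails. Not satisfied.
  (c) The claim is a contract claim, not an employment claim, which satisfies one of the alternatives. And the carve-out is inapplicable — the amount in controversy is 255,000 dollars, above the $150,000 ceiling. Satisfied.
  (d) Every defendant has filed written consent — that alternative is enough. Met.
  → Not every requirement is met — no jurisdiction.
The Civil Court of Lorston:
  (a) The defendant resides in Istport, not Lorston. But the amount in controversy is 255,000 dollars, which meets the $75,000 floor, and the 'unless' clause therefore excuses the requirement. Satisfied.
  (b) The claim is a contract claim, not a consumer claim; the claim does not concern real property — every alternative fails. Not satisfied.
  (c) The operative events occurred in Istport, not Lorston; no defendant is a corporation — none of the alternatives is met. The proviso rescues it, though: the amount in controversy is $255,000, which meets the $20,000 floor. Met.
  → No jurisdiction.
No court satisfies all of its conditions.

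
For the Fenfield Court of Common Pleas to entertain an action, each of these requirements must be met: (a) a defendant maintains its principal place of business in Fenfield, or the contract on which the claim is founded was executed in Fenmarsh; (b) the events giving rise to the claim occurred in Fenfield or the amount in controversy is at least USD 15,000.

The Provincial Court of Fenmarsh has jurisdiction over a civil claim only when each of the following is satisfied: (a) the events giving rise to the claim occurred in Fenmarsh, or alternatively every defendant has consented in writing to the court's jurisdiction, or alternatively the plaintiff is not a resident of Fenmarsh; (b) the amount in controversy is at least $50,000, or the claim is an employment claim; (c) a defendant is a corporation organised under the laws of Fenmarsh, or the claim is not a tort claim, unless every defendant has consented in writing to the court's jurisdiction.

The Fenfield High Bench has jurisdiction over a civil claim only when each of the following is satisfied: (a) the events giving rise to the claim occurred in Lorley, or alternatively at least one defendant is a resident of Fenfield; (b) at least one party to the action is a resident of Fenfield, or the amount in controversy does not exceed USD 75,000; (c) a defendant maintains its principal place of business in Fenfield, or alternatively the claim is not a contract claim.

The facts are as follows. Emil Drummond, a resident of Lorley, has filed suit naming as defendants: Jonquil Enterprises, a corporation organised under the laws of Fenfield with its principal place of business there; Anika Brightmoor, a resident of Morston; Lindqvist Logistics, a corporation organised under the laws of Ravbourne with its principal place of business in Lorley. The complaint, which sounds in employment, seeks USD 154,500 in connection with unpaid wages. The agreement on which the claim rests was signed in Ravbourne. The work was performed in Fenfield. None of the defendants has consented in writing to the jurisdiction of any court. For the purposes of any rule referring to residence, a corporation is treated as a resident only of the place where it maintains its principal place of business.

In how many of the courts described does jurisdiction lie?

The Fenfield Court of Common Pleas:
  (a) Jonquil Enterprises has its principal place of business in Fenfield — that alternative is enough. Met.
  (b) The operative events occurred in Fenfield, so this disjunct is met. Met.
  → Jurisdiction lies.
The Provincial Court of Fenmarsh:
  (a) The plaintiff resides in Lorley, which is not Fenmarsh, so one alternative holds. Satisfied.
  (b) The amount in controversy is $154,500, which meets the $50,000 floor, which satisfies one of the alternatives. Condition met.
  (c) The claim is an employment claim, not a tort claim, so one alternative holds. Satisfied.
  → All conditions met; jurisdiction exists.
The Fenfield High Bench:
  (a) Jonquil Enterprises resides in Fenfield, so one alternative holds. Met.
  (b) Jonquil Enterprises resides in Fenfield — that alternative is enough. Met.
  (c) Jonquil Enterprises has its principal place of business in Fenfield, which satisfies one of the alternatives. Satisfied.
  → Jurisdiction lies.
Courts with jurisdiction: the Fenfield Court of Common Pleas, the Provincial Court of Fenmarsh, the Fenfield High Bench — 3 in total.

3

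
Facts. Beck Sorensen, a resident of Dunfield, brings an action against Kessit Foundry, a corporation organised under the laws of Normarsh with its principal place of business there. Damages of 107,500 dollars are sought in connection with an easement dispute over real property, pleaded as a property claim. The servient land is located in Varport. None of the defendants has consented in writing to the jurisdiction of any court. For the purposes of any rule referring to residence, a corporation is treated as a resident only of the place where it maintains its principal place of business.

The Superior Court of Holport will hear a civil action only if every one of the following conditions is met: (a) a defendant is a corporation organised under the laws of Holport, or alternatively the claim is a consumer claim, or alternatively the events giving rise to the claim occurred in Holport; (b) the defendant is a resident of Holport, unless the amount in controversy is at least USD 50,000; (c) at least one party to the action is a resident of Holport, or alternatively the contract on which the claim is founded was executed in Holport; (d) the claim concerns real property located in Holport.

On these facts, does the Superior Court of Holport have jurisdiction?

The Superior Court of Holport:
  (a) The corporate defendant(s) are organised in Normarsh, not Holport; the claim is a property claim, not a consumer claim; the operative events occurred in Varport, not Holport — every alternative fails. Not met.
  (b) The defendant resides in Normarsh, not Holport. However, the amount in controversy is USD 107,500, which meets the 50,000 dollars floor, so the 'unless' proviso supplies this condition. Satisfied.
  (c) No party resides in Holport; no contract (and hence no place of execution) is alleged — no alternative holds. Not met.
  (d) The property lies in Varport, not Holport. Fails.
  → At least one condition fails; no jurisdiction.

No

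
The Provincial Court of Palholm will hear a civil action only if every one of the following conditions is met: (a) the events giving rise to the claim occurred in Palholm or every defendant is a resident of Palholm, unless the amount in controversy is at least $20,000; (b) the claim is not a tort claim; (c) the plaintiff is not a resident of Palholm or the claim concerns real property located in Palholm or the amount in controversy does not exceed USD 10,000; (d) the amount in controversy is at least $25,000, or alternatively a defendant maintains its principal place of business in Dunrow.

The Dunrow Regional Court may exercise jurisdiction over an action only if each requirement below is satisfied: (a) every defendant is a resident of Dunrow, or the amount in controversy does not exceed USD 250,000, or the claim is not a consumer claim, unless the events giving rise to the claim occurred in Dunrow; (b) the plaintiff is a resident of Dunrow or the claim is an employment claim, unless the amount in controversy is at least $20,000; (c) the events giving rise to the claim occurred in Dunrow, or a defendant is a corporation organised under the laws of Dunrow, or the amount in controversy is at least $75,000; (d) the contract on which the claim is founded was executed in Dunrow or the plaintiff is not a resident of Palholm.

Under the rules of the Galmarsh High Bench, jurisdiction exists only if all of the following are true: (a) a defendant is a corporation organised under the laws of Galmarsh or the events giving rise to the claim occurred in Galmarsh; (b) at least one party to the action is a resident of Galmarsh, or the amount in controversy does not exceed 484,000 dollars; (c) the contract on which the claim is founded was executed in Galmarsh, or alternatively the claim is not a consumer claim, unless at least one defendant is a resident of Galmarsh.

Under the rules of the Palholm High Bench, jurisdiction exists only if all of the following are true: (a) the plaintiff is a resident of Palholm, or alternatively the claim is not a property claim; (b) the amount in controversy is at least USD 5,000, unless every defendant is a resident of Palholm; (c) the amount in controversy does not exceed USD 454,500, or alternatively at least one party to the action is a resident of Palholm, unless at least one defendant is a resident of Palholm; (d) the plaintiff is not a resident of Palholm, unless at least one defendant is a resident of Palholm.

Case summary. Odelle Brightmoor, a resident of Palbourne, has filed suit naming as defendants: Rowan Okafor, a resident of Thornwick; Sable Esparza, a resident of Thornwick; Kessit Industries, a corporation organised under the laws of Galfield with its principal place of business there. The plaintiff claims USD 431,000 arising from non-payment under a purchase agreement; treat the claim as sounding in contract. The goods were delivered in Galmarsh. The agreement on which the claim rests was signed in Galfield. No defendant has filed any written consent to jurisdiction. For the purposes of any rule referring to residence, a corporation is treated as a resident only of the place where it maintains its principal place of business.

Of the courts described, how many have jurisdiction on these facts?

4

The Provincial Court of Palholm:
  (a) The operative events occurred in Galmarsh, not Palholm; the defendants reside as follows — Rowan Okafor in Thornwick, Sable Esparza in Thornwick, Kessit Industries in Galfield — not all in Palholm — no alternative holds. The proviso rescues it, though: the amount in controversy is USD 431,000, which meets the 20,000 dollars floor. Satisfied.
  (b) The claim is a contract claim, not a tort claim. Met.
  (c) The plaintiff resides in Palbourne, which is not Palholm, which satisfies one of the alternatives. Condition met.
  (d) The amount in controversy is $431,000, which meets the USD 25,000 floor, so this disjunct is met. Met.
  → All conditions met; jurisdiction exists.
The Dunrow Regional Court:
  (a) The claim is a contract claim, not a consumer claim — that alternative is enough. Condition met.
  (b) The plaintiff resides in Palbourne, not Dunrow; the claim is a contract claim, not an employment claim — none of the alternatives is met. But the amount in controversy is $431,000, which meets the $20,000 floor, and the 'unless' clause therefore excuses the requirement. Met.
  (c) The amount in controversy is $431,000, which meets the USD 75,000 floor, which satisfies one of the alternatives. Met.
  (d) The plaintiff resides in Palbourne, which is not Palholm — that alternative is enough. Met.
  → The court has jurisdiction.
The Galmarsh High Bench:
  (a) The operative events occurred in Galmarsh, which satisfies one of the alternatives. Met.
  (b) The amount in controversy is $431,000, within the $484,000 ceiling — that alternative is enough. Met.
  (c) The claim is a contract claim, not a consumer claim — that alternative is enough. Met.
  → Jurisdiction lies.
The Palholm High Bench:
  (a) The claim is a contract claim, not a property claim, which satisfies one of the alternatives. Met.
  (b) The amount in controversy is 431,000 dollars, which meets the 5,000 dollars floor. Satisfied.
  (c) The amount in controversy is 431,000 dollars, within the USD 454,500 ceiling — that alternative is enough. Met.
  (d) The plaintiff resides in Palbourne, which is not Palholm. Condition met.
  → All conditions met; jurisdiction exists.
Courts with jurisdiction: the Provincial Court of Palholm, the Dunrow Regional Court, the Galmarsh High Bench, the Palholm High Bench — 4 in total.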